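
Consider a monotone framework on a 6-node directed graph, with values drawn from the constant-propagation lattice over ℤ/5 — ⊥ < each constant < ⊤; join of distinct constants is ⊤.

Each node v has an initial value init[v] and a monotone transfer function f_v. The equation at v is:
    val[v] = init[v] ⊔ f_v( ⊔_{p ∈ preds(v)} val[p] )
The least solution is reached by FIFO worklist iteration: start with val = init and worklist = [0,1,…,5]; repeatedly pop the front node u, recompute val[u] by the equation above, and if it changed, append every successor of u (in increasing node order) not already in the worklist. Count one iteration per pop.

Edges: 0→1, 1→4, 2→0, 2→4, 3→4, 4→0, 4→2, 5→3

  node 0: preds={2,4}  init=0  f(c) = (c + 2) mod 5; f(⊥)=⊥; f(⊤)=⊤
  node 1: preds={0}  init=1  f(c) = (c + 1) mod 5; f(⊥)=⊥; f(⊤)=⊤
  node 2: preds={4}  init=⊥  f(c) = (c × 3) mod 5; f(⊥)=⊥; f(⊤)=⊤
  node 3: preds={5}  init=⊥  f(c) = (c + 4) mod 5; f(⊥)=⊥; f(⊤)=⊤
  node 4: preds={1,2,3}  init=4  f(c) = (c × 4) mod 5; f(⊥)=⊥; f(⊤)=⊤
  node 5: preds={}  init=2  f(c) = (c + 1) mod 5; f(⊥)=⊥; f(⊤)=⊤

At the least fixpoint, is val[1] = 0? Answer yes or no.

no

Worklist (10 pops):
  #1 pop 0: in=4 → ⊤ (was 0); enqueue []
  #2 pop 1: in=⊤ → ⊤ (was 1); enqueue []
  #3 pop 2: in=4 → 2 (was ⊥); enqueue [0]
  #4 pop 3: in=2 → 1 (was ⊥); enqueue []
  #5 pop 4: in=⊤ → ⊤ (was 4); enqueue [2]
  #6 pop 5: in=⊥ → 2 (no change)
  #7 pop 0: in=⊤ → ⊤ (no change)
  #8 pop 2: in=⊤ → ⊤ (was 2); enqueue [0,4]
  #9 pop 0: in=⊤ → ⊤ (no change)
  #10 pop 4: in=⊤ → ⊤ (no change)

Fixpoint:
  val[0] = ⊤
  val[1] = ⊤
  val[2] = ⊤
  val[3] = 1
  val[4] = ⊤
  val[5] = 2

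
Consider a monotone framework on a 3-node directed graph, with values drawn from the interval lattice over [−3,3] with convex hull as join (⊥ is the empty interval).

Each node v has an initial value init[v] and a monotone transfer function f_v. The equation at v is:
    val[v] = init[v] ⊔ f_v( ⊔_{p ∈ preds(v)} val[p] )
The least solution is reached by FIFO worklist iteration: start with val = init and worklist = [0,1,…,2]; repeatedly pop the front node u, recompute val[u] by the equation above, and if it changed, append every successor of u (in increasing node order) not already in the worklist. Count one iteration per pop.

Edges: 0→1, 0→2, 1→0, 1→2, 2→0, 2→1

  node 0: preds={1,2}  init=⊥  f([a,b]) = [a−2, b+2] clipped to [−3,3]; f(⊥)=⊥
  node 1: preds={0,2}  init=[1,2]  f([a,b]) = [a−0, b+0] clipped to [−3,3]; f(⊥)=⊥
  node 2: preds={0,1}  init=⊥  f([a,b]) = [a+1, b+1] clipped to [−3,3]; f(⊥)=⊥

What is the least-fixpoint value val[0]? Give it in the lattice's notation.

[-3,3]

Trace (8 dequeues):
  [1] u=0 | in [1,2] | out [-1,3] | prev ⊥ | push {}
  [2] u=1 | in [-1,3] | out [-1,3] | prev [1,2] | push {0}
  [3] u=2 | in [-1,3] | out [0,3] | prev ⊥ | push {1}
  [4] u=0 | in [-1,3] | out [-3,3] | prev [-1,3] | push {2}
  [5] u=1 | in [-3,3] | out [-3,3] | prev [-1,3] | push {0}
  [6] u=2 | in [-3,3] | out [-2,3] | prev [0,3] | push {1}
  [7] u=0 | in [-3,3] | out [-3,3] | ==
  [8] u=1 | in [-3,3] | out [-3,3] | ==

Converged values:
  [0] [-3,3]
  [1] [-3,3]
  [2] [-2,3]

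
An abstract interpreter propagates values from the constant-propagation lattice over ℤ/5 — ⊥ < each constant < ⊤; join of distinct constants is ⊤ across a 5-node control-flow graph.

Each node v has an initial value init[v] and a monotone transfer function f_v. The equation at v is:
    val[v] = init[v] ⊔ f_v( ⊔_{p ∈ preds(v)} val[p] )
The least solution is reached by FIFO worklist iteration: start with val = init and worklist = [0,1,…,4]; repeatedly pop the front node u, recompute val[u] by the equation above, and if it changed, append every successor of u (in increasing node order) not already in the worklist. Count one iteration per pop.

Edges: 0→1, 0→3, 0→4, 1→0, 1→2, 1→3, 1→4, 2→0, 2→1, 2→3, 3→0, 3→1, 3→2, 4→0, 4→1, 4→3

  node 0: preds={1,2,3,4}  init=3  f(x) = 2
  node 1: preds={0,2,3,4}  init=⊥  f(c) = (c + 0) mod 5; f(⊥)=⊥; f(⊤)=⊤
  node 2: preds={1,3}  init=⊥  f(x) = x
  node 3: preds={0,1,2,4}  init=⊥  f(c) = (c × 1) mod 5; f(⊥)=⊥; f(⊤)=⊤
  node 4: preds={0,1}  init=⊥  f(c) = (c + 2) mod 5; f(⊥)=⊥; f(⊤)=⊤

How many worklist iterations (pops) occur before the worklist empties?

Iteration log — 9 steps:
  step 1. node 0  ⊔preds=⊥  new=⊤  old=3  +wl: 
  step 2. node 1  ⊔preds=⊤  new=⊤  old=⊥  +wl: 0
  step 3. node 2  ⊔preds=⊤  new=⊤  old=⊥  +wl: 1
  step 4. node 3  ⊔preds=⊤  new=⊤  old=⊥  +wl: 2
  step 5. node 4  ⊔preds=⊤  new=⊤  old=⊥  +wl: 3
  step 6. node 0  ⊔preds=⊤  new=⊤  stable
  step 7. node 1  ⊔preds=⊤  new=⊤  stable
  step 8. node 2  ⊔preds=⊤  new=⊤  stable
  step 9. node 3  ⊔preds=⊤  new=⊤  stable

Least fixpoint reached:
  node 0: ⊤
  node 1: ⊤
  node 2: ⊤
  node 3: ⊤
  node 4: ⊤

9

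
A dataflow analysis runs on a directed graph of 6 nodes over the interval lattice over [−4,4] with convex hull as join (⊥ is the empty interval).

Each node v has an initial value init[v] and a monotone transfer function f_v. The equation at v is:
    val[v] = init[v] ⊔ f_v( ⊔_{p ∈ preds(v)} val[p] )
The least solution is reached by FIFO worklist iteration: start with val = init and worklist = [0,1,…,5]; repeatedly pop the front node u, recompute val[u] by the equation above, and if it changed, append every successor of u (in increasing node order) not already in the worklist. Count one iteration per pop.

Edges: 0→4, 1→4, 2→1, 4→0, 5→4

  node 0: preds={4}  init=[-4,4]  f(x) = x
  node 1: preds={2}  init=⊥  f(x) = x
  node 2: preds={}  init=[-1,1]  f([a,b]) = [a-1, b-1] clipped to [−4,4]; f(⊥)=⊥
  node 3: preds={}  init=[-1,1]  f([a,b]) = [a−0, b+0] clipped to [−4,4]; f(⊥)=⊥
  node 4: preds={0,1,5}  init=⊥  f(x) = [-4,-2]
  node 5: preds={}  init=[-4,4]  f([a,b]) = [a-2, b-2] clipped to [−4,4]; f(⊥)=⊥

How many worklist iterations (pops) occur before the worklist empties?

Worklist (7 pops):
  #1 pop 0: in=⊥ → [-4,4] (no change)
  #2 pop 1: in=[-1,1] → [-1,1] (was ⊥); enqueue []
  #3 pop 2: in=⊥ → [-1,1] (no change)
  #4 pop 3: in=⊥ → [-1,1] (no change)
  #5 pop 4: in=[-4,4] → [-4,-2] (was ⊥); enqueue [0]
  #6 pop 5: in=⊥ → [-4,4] (no change)
  #7 pop 0: in=[-4,-2] → [-4,4] (no change)

Fixpoint:
  val[0] = [-4,4]
  val[1] = [-1,1]
  val[2] = [-1,1]
  val[3] = [-1,1]
  val[4] = [-4,-2]
  val[5] = [-4,4]

7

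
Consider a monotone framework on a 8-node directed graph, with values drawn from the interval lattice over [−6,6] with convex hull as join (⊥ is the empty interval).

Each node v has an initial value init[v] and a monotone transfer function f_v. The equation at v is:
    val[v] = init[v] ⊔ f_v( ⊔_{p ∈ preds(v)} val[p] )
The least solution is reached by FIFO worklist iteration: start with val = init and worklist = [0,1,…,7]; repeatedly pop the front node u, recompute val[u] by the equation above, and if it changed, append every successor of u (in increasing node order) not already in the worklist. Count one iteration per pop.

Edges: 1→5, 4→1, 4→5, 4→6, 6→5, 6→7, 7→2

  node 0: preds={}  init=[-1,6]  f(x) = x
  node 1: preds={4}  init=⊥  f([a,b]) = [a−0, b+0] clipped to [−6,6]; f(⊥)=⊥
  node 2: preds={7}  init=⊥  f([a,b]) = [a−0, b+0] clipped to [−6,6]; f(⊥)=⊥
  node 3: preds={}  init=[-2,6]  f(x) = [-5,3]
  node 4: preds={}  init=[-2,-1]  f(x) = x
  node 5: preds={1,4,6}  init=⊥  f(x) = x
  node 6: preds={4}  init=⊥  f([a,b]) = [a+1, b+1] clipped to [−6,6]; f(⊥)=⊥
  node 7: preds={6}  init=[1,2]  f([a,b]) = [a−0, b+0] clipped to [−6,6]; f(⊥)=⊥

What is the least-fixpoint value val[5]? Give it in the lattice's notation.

Worklist (10 pops):
  #1 pop 0: in=⊥ → [-1,6] (no change)
  #2 pop 1: in=[-2,-1] → [-2,-1] (was ⊥); enqueue []
  #3 pop 2: in=[1,2] → [1,2] (was ⊥); enqueue []
  #4 pop 3: in=⊥ → [-5,6] (was [-2,6]); enqueue []
  #5 pop 4: in=⊥ → [-2,-1] (no change)
  #6 pop 5: in=[-2,-1] → [-2,-1] (was ⊥); enqueue []
  #7 pop 6: in=[-2,-1] → [-1,0] (was ⊥); enqueue [5]
  #8 pop 7: in=[-1,0] → [-1,2] (was [1,2]); enqueue [2]
  #9 pop 5: in=[-2,0] → [-2,0] (was [-2,-1]); enqueue []
  #10 pop 2: in=[-1,2] → [-1,2] (was [1,2]); enqueue []

Fixpoint:
  val[0] = [-1,6]
  val[1] = [-2,-1]
  val[2] = [-1,2]
  val[3] = [-5,6]
  val[4] = [-2,-1]
  val[5] = [-2,0]
  val[6] = [-1,0]
  val[7] = [-1,2]

[-2,0]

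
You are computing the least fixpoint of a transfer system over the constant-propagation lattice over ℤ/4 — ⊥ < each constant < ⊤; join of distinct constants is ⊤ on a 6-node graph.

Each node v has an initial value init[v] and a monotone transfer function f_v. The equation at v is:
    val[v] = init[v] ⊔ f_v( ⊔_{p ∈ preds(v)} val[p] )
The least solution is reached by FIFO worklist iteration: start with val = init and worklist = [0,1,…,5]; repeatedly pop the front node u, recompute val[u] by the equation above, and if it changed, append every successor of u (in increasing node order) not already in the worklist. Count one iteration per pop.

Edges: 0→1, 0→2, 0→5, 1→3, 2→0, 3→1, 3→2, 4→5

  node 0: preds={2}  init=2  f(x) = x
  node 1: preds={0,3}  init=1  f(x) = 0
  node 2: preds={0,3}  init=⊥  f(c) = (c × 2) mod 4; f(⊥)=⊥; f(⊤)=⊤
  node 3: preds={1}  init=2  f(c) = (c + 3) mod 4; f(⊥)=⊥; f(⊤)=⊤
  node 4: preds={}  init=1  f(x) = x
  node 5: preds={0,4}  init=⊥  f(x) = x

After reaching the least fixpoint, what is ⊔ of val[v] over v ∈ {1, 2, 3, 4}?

Worklist (11 pops):
  #1 pop 0: in=⊥ → 2 (no change)
  #2 pop 1: in=2 → ⊤ (was 1); enqueue []
  #3 pop 2: in=2 → 0 (was ⊥); enqueue [0]
  #4 pop 3: in=⊤ → ⊤ (was 2); enqueue [1,2]
  #5 pop 4: in=⊥ → 1 (no change)
  #6 pop 5: in=⊤ → ⊤ (was ⊥); enqueue []
  #7 pop 0: in=0 → ⊤ (was 2); enqueue [5]
  #8 pop 1: in=⊤ → ⊤ (no change)
  #9 pop 2: in=⊤ → ⊤ (was 0); enqueue [0]
  #10 pop 5: in=⊤ → ⊤ (no change)
  #11 pop 0: in=⊤ → ⊤ (no change)

Fixpoint:
  val[0] = ⊤
  val[1] = ⊤
  val[2] = ⊤
  val[3] = ⊤
  val[4] = 1
  val[5] = ⊤

⊤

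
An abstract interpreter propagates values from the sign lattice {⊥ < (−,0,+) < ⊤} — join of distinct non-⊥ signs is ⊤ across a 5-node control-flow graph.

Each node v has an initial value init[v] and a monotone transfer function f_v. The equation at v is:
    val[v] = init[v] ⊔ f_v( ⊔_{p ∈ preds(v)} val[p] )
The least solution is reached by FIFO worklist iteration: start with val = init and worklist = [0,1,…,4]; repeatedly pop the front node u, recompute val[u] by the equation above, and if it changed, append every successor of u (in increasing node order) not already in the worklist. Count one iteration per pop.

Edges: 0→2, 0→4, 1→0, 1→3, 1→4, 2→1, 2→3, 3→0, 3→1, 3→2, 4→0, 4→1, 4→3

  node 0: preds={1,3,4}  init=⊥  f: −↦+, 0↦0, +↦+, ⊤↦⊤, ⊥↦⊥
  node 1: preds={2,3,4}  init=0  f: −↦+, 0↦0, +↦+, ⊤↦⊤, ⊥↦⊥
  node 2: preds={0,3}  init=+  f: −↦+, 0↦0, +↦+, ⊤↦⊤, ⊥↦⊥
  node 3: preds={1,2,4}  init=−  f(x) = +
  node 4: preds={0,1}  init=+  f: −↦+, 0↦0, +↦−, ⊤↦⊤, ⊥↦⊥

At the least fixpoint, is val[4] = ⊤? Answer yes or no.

yes

Worklist (9 pops):
  #1 pop 0: in=⊤ → ⊤ (was ⊥); enqueue []
  #2 pop 1: in=⊤ → ⊤ (was 0); enqueue [0]
  #3 pop 2: in=⊤ → ⊤ (was +); enqueue [1]
  #4 pop 3: in=⊤ → ⊤ (was −); enqueue [2]
  #5 pop 4: in=⊤ → ⊤ (was +); enqueue [3]
  #6 pop 0: in=⊤ → ⊤ (no change)
  #7 pop 1: in=⊤ → ⊤ (no change)
  #8 pop 2: in=⊤ → ⊤ (no change)
  #9 pop 3: in=⊤ → ⊤ (no change)

Fixpoint:
  val[0] = ⊤
  val[1] = ⊤
  val[2] = ⊤
  val[3] = ⊤
  val[4] = ⊤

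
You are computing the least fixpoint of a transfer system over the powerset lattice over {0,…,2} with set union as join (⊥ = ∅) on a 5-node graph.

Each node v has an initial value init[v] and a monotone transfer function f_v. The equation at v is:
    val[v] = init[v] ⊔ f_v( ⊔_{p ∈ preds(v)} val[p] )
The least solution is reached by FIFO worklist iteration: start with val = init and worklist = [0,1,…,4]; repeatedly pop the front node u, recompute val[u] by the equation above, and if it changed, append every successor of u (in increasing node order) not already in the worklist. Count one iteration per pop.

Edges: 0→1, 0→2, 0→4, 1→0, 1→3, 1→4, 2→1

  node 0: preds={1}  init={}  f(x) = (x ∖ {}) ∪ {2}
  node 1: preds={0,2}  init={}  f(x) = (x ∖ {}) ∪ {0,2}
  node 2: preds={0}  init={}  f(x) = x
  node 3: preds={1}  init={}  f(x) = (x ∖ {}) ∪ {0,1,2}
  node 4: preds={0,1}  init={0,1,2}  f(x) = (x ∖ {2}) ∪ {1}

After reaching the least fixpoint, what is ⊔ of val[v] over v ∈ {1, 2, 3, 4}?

Trace (10 dequeues):
  [1] u=0 | in {} | out {2} | prev {} | push {}
  [2] u=1 | in {2} | out {0,2} | prev {} | push {0}
  [3] u=2 | in {2} | out {2} | prev {} | push {1}
  [4] u=3 | in {0,2} | out {0,1,2} | prev {} | push {}
  [5] u=4 | in {0,2} | out {0,1,2} | ==
  [6] u=0 | in {0,2} | out {0,2} | prev {2} | push {2,4}
  [7] u=1 | in {0,2} | out {0,2} | ==
  [8] u=2 | in {0,2} | out {0,2} | prev {2} | push {1}
  [9] u=4 | in {0,2} | out {0,1,2} | ==
  [10] u=1 | in {0,2} | out {0,2} | ==

Converged values:
  [0] {0,2}
  [1] {0,2}
  [2] {0,2}
  [3] {0,1,2}
  [4] {0,1,2}

{0,1,2}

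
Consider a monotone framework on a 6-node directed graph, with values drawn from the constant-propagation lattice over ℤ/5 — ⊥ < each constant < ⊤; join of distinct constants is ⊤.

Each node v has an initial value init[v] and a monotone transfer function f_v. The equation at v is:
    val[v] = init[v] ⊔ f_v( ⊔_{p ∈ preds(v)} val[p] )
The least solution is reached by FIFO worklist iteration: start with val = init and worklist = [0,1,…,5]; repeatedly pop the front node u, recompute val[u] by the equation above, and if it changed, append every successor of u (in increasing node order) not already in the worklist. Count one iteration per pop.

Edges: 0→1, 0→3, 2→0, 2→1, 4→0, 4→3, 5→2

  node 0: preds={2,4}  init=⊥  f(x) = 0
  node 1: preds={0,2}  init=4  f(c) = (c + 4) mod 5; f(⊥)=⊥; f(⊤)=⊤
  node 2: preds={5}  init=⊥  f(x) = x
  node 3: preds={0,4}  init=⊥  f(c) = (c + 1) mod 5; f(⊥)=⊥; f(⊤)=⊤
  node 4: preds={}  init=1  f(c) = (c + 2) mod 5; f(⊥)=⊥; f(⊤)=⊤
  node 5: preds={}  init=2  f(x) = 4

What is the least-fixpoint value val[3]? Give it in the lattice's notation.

⊤

Trace (11 dequeues):
  [1] u=0 | in 1 | out 0 | prev ⊥ | push {}
  [2] u=1 | in 0 | out 4 | ==
  [3] u=2 | in 2 | out 2 | prev ⊥ | push {0,1}
  [4] u=3 | in ⊤ | out ⊤ | prev ⊥ | push {}
  [5] u=4 | in ⊥ | out 1 | ==
  [6] u=5 | in ⊥ | out ⊤ | prev 2 | push {2}
  [7] u=0 | in ⊤ | out 0 | ==
  [8] u=1 | in ⊤ | out ⊤ | prev 4 | push {}
  [9] u=2 | in ⊤ | out ⊤ | prev 2 | push {0,1}
  [10] u=0 | in ⊤ | out 0 | ==
  [11] u=1 | in ⊤ | out ⊤ | ==

Converged values:
  [0] 0
  [1] ⊤
  [2] ⊤
  [3] ⊤
  [4] 1
  [5] ⊤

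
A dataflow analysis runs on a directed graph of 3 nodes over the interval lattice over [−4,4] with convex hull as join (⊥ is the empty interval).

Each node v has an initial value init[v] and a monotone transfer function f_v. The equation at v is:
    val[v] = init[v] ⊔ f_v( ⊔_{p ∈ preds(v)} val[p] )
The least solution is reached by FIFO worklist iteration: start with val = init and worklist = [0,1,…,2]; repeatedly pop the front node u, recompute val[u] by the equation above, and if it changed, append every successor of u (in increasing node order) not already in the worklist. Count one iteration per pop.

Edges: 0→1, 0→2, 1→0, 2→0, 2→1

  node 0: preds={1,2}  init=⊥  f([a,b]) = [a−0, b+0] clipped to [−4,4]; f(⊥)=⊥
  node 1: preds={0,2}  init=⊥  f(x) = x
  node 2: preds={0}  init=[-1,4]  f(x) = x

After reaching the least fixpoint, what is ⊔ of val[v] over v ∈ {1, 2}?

Trace (4 dequeues):
  [1] u=0 | in [-1,4] | out [-1,4] | prev ⊥ | push {}
  [2] u=1 | in [-1,4] | out [-1,4] | prev ⊥ | push {0}
  [3] u=2 | in [-1,4] | out [-1,4] | ==
  [4] u=0 | in [-1,4] | out [-1,4] | ==

Converged values:
  [0] [-1,4]
  [1] [-1,4]
  [2] [-1,4]

[-1,4]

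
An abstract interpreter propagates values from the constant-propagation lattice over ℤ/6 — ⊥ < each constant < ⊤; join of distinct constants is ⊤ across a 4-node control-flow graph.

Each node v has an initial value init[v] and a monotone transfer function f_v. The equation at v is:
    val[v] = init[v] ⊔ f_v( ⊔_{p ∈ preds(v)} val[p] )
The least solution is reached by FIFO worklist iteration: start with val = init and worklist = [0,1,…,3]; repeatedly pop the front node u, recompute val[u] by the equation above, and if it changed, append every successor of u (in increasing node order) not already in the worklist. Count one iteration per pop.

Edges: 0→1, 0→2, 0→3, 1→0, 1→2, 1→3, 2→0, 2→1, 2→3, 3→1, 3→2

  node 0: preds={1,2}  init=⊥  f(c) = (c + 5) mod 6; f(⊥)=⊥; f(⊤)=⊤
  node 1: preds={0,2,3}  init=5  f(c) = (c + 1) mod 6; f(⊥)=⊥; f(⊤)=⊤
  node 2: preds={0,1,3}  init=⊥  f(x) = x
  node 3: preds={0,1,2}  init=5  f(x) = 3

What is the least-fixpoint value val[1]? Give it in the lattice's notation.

Iteration log — 8 steps:
  step 1. node 0  ⊔preds=5  new=4  old=⊥  +wl: 
  step 2. node 1  ⊔preds=⊤  new=⊤  old=5  +wl: 0
  step 3. node 2  ⊔preds=⊤  new=⊤  old=⊥  +wl: 1
  step 4. node 3  ⊔preds=⊤  new=⊤  old=5  +wl: 2
  step 5. node 0  ⊔preds=⊤  new=⊤  old=4  +wl: 3
  step 6. node 1  ⊔preds=⊤  new=⊤  stable
  step 7. node 2  ⊔preds=⊤  new=⊤  stable
  step 8. node 3  ⊔preds=⊤  new=⊤  stable

Least fixpoint reached:
  node 0: ⊤
  node 1: ⊤
  node 2: ⊤
  node 3: ⊤

⊤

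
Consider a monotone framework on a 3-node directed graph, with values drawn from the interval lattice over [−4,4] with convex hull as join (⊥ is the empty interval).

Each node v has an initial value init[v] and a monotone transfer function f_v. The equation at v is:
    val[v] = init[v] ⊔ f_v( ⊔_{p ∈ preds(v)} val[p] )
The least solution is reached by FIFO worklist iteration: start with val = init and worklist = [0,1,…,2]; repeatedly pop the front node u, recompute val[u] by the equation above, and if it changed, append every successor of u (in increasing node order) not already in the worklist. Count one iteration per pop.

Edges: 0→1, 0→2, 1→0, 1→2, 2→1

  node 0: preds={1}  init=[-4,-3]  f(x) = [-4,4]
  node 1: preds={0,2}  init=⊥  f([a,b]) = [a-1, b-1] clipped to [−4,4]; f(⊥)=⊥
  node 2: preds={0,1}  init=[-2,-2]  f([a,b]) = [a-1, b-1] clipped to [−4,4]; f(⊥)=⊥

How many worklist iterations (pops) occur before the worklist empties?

Worklist (5 pops):
  #1 pop 0: in=⊥ → [-4,4] (was [-4,-3]); enqueue []
  #2 pop 1: in=[-4,4] → [-4,3] (was ⊥); enqueue [0]
  #3 pop 2: in=[-4,4] → [-4,3] (was [-2,-2]); enqueue [1]
  #4 pop 0: in=[-4,3] → [-4,4] (no change)
  #5 pop 1: in=[-4,4] → [-4,3] (no change)

Fixpoint:
  val[0] = [-4,4]
  val[1] = [-4,3]
  val[2] = [-4,3]

5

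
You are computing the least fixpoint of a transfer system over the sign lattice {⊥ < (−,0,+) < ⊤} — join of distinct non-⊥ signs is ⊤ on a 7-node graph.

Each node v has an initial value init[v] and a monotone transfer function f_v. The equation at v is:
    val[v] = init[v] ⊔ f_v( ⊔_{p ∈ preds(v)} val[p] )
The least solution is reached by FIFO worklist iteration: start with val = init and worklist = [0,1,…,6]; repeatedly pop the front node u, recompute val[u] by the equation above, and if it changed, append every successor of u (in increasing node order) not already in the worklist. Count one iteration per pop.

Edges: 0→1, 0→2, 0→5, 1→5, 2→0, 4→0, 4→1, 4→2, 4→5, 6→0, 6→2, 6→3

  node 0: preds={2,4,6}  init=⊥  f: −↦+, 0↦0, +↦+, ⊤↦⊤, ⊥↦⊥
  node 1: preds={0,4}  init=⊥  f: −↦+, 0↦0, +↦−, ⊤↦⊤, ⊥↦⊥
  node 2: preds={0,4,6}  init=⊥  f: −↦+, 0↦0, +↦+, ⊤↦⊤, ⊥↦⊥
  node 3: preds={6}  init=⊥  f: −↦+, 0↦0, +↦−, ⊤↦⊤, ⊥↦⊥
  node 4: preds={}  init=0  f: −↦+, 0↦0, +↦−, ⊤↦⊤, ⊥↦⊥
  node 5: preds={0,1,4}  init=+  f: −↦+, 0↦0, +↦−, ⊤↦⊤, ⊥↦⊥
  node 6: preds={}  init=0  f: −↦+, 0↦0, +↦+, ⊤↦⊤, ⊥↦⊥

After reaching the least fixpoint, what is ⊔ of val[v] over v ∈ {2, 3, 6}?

0

Iteration log — 8 steps:
  step 1. node 0  ⊔preds=0  new=0  old=⊥  +wl: 
  step 2. node 1  ⊔preds=0  new=0  old=⊥  +wl: 
  step 3. node 2  ⊔preds=0  new=0  old=⊥  +wl: 0
  step 4. node 3  ⊔preds=0  new=0  old=⊥  +wl: 
  step 5. node 4  ⊔preds=⊥  new=0  stable
  step 6. node 5  ⊔preds=0  new=⊤  old=+  +wl: 
  step 7. node 6  ⊔preds=⊥  new=0  stable
  step 8. node 0  ⊔preds=0  new=0  stable

Least fixpoint reached:
  node 0: 0
  node 1: 0
  node 2: 0
  node 3: 0
  node 4: 0
  node 5: ⊤
  node 6: 0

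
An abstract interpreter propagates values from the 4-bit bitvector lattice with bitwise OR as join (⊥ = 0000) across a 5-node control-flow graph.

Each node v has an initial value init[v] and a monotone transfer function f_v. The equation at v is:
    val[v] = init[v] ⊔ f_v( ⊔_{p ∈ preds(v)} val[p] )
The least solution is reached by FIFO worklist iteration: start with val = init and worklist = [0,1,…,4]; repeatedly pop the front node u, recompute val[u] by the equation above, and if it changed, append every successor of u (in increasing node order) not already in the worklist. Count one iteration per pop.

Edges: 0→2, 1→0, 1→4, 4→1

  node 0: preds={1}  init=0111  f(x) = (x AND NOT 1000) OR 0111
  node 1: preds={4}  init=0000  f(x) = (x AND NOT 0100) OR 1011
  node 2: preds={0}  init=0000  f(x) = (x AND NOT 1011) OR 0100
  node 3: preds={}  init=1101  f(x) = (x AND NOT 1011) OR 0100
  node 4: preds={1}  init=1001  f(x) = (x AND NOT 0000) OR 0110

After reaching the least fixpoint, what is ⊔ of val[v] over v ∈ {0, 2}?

Trace (7 dequeues):
  [1] u=0 | in 0000 | out 0111 | ==
  [2] u=1 | in 1001 | out 1011 | prev 0000 | push {0}
  [3] u=2 | in 0111 | out 0100 | prev 0000 | push {}
  [4] u=3 | in 0000 | out 1101 | ==
  [5] u=4 | in 1011 | out 1111 | prev 1001 | push {1}
  [6] u=0 | in 1011 | out 0111 | ==
  [7] u=1 | in 1111 | out 1011 | ==

Converged values:
  [0] 0111
  [1] 1011
  [2] 0100
  [3] 1101
  [4] 1111

0111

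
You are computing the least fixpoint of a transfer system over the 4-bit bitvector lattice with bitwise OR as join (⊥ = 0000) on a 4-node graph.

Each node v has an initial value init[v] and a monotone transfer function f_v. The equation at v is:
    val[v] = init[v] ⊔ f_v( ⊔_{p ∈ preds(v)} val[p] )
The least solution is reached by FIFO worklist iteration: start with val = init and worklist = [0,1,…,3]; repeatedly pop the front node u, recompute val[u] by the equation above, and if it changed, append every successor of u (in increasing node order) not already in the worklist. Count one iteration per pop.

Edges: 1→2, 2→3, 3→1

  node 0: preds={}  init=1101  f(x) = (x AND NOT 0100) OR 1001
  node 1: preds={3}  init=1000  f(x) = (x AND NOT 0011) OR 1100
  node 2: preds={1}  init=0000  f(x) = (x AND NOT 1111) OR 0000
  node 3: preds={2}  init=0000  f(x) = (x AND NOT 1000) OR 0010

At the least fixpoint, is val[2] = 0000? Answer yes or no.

yes

Trace (5 dequeues):
  [1] u=0 | in 0000 | out 1101 | ==
  [2] u=1 | in 0000 | out 1100 | prev 1000 | push {}
  [3] u=2 | in 1100 | out 0000 | ==
  [4] u=3 | in 0000 | out 0010 | prev 0000 | push {1}
  [5] u=1 | in 0010 | out 1100 | ==

Converged values:
  [0] 1101
  [1] 1100
  [2] 0000
  [3] 0010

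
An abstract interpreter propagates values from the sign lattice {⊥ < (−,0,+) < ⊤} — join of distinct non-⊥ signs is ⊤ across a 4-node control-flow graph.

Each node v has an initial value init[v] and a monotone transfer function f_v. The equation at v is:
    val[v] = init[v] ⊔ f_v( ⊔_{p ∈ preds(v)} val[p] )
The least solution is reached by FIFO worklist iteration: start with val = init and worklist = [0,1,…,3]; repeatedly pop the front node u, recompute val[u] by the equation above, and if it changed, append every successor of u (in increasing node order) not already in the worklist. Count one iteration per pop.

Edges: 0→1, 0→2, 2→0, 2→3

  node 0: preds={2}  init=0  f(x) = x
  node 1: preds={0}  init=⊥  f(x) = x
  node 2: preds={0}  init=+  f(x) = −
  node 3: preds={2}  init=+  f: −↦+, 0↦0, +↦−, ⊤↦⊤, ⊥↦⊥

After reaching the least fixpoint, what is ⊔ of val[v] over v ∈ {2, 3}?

Iteration log — 5 steps:
  step 1. node 0  ⊔preds=+  new=⊤  old=0  +wl: 
  step 2. node 1  ⊔preds=⊤  new=⊤  old=⊥  +wl: 
  step 3. node 2  ⊔preds=⊤  new=⊤  old=+  +wl: 0
  step 4. node 3  ⊔preds=⊤  new=⊤  old=+  +wl: 
  step 5. node 0  ⊔preds=⊤  new=⊤  stable

Least fixpoint reached:
  node 0: ⊤
  node 1: ⊤
  node 2: ⊤
  node 3: ⊤

⊤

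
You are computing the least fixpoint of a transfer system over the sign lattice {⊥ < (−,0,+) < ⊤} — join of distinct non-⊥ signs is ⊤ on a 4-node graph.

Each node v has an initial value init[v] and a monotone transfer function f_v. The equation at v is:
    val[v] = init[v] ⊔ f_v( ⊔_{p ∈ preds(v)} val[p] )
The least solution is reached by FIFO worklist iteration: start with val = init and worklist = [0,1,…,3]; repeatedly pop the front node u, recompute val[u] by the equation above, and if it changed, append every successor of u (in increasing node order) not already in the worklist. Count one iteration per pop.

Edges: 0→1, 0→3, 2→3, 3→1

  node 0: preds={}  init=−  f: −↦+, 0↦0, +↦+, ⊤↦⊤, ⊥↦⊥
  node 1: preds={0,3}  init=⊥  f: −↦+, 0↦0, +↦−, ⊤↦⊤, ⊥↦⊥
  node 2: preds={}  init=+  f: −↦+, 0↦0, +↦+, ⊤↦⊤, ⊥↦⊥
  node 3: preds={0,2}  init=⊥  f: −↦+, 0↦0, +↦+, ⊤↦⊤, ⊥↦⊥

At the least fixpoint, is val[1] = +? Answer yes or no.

Trace (5 dequeues):
  [1] u=0 | in ⊥ | out − | ==
  [2] u=1 | in − | out + | prev ⊥ | push {}
  [3] u=2 | in ⊥ | out + | ==
  [4] u=3 | in ⊤ | out ⊤ | prev ⊥ | push {1}
  [5] u=1 | in ⊤ | out ⊤ | prev + | push {}

Converged values:
  [0] −
  [1] ⊤
  [2] +
  [3] ⊤

no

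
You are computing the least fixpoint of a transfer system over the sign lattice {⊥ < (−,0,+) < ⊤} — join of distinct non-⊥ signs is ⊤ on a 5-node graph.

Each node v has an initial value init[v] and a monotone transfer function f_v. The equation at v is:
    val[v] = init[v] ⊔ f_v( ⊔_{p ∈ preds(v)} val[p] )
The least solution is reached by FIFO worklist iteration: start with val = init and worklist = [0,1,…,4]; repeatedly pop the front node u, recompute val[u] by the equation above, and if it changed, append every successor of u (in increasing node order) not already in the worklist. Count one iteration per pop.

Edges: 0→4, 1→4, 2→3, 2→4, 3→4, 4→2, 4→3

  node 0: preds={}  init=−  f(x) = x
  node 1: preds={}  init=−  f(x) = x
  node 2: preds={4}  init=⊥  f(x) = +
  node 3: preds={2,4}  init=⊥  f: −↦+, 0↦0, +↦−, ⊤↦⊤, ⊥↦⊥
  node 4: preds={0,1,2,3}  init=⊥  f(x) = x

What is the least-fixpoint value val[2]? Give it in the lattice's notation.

+

Trace (8 dequeues):
  [1] u=0 | in ⊥ | out − | ==
  [2] u=1 | in ⊥ | out − | ==
  [3] u=2 | in ⊥ | out + | prev ⊥ | push {}
  [4] u=3 | in + | out − | prev ⊥ | push {}
  [5] u=4 | in ⊤ | out ⊤ | prev ⊥ | push {2,3}
  [6] u=2 | in ⊤ | out + | ==
  [7] u=3 | in ⊤ | out ⊤ | prev − | push {4}
  [8] u=4 | in ⊤ | out ⊤ | ==

Converged values:
  [0] −
  [1] −
  [2] +
  [3] ⊤
  [4] ⊤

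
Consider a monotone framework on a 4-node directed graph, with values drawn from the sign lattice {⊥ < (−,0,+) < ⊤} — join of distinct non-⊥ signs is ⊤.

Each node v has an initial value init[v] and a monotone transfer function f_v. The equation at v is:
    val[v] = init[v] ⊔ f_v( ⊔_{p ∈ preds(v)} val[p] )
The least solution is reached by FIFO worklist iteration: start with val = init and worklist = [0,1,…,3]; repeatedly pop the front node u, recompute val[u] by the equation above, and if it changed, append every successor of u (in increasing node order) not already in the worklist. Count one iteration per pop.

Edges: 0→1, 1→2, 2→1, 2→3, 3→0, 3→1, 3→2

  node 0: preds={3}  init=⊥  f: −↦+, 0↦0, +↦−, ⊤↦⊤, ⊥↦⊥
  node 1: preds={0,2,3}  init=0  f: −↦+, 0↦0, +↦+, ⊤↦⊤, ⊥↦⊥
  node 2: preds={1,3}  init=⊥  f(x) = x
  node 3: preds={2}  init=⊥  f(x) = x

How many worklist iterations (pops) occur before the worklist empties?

Trace (8 dequeues):
  [1] u=0 | in ⊥ | out ⊥ | ==
  [2] u=1 | in ⊥ | out 0 | ==
  [3] u=2 | in 0 | out 0 | prev ⊥ | push {1}
  [4] u=3 | in 0 | out 0 | prev ⊥ | push {0,2}
  [5] u=1 | in 0 | out 0 | ==
  [6] u=0 | in 0 | out 0 | prev ⊥ | push {1}
  [7] u=2 | in 0 | out 0 | ==
  [8] u=1 | in 0 | out 0 | ==

Converged values:
  [0] 0
  [1] 0
  [2] 0
  [3] 0

8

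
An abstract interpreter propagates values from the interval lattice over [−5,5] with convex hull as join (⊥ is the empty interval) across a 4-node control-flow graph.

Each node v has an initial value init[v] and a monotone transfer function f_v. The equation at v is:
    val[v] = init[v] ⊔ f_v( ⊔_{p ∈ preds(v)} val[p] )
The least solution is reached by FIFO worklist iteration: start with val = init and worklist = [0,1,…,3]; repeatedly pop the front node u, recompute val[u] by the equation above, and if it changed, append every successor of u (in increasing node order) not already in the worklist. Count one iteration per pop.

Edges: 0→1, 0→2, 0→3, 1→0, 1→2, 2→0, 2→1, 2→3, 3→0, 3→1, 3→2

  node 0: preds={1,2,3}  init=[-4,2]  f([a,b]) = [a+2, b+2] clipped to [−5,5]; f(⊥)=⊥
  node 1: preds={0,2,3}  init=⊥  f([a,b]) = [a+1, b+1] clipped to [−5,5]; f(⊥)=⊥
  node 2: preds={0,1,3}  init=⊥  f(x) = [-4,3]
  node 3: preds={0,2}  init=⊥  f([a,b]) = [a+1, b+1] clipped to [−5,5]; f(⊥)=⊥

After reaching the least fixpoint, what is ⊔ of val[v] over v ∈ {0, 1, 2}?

Worklist (11 pops):
  #1 pop 0: in=⊥ → [-4,2] (no change)
  #2 pop 1: in=[-4,2] → [-3,3] (was ⊥); enqueue [0]
  #3 pop 2: in=[-4,3] → [-4,3] (was ⊥); enqueue [1]
  #4 pop 3: in=[-4,3] → [-3,4] (was ⊥); enqueue [2]
  #5 pop 0: in=[-4,4] → [-4,5] (was [-4,2]); enqueue [3]
  #6 pop 1: in=[-4,5] → [-3,5] (was [-3,3]); enqueue [0]
  #7 pop 2: in=[-4,5] → [-4,3] (no change)
  #8 pop 3: in=[-4,5] → [-3,5] (was [-3,4]); enqueue [1,2]
  #9 pop 0: in=[-4,5] → [-4,5] (no change)
  #10 pop 1: in=[-4,5] → [-3,5] (no change)
  #11 pop 2: in=[-4,5] → [-4,3] (no change)

Fixpoint:
  val[0] = [-4,5]
  val[1] = [-3,5]
  val[2] = [-4,3]
  val[3] = [-3,5]

[-4,5]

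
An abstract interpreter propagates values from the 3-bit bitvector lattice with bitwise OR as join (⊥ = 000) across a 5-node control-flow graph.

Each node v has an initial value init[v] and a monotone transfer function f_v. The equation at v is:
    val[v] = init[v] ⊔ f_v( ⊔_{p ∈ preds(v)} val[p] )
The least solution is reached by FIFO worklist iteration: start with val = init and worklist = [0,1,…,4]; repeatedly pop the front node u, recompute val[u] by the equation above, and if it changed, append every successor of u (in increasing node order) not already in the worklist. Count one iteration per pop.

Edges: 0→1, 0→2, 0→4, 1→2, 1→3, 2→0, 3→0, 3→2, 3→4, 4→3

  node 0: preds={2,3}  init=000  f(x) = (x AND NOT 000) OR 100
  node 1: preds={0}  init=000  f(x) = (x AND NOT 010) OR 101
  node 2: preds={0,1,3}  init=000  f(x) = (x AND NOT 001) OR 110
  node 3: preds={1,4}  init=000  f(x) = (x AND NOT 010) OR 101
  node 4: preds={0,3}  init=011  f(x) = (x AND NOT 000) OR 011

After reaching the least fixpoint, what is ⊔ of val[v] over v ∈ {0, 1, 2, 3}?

Iteration log — 10 steps:
  step 1. node 0  ⊔preds=000  new=100  old=000  +wl: 
  step 2. node 1  ⊔preds=100  new=101  old=000  +wl: 
  step 3. node 2  ⊔preds=101  new=110  old=000  +wl: 0
  step 4. node 3  ⊔preds=111  new=101  old=000  +wl: 2
  step 5. node 4  ⊔preds=101  new=111  old=011  +wl: 3
  step 6. node 0  ⊔preds=111  new=111  old=100  +wl: 1,4
  step 7. node 2  ⊔preds=111  new=110  stable
  step 8. node 3  ⊔preds=111  new=101  stable
  step 9. node 1  ⊔preds=111  new=101  stable
  step 10. node 4  ⊔preds=111  new=111  stable

Least fixpoint reached:
  node 0: 111
  node 1: 101
  node 2: 110
  node 3: 101
  node 4: 111

111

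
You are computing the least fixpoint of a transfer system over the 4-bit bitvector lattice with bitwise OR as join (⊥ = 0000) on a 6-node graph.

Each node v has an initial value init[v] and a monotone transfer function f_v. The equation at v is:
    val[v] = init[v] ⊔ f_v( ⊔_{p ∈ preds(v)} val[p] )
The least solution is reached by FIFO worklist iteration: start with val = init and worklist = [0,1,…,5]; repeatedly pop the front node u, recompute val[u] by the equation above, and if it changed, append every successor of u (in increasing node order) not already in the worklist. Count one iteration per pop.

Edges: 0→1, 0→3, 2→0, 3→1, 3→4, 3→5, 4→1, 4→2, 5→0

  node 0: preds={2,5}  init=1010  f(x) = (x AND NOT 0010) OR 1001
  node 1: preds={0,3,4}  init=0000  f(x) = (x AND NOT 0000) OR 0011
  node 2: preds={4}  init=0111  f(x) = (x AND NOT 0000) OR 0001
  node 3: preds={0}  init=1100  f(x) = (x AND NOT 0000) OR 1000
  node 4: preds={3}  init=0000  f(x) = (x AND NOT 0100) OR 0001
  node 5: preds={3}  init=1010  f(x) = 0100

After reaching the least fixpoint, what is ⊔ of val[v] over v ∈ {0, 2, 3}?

Trace (9 dequeues):
  [1] u=0 | in 1111 | out 1111 | prev 1010 | push {}
  [2] u=1 | in 1111 | out 1111 | prev 0000 | push {}
  [3] u=2 | in 0000 | out 0111 | ==
  [4] u=3 | in 1111 | out 1111 | prev 1100 | push {1}
  [5] u=4 | in 1111 | out 1011 | prev 0000 | push {2}
  [6] u=5 | in 1111 | out 1110 | prev 1010 | push {0}
  [7] u=1 | in 1111 | out 1111 | ==
  [8] u=2 | in 1011 | out 1111 | prev 0111 | push {}
  [9] u=0 | in 1111 | out 1111 | ==

Converged values:
  [0] 1111
  [1] 1111
  [2] 1111
  [3] 1111
  [4] 1011
  [5] 1110

1111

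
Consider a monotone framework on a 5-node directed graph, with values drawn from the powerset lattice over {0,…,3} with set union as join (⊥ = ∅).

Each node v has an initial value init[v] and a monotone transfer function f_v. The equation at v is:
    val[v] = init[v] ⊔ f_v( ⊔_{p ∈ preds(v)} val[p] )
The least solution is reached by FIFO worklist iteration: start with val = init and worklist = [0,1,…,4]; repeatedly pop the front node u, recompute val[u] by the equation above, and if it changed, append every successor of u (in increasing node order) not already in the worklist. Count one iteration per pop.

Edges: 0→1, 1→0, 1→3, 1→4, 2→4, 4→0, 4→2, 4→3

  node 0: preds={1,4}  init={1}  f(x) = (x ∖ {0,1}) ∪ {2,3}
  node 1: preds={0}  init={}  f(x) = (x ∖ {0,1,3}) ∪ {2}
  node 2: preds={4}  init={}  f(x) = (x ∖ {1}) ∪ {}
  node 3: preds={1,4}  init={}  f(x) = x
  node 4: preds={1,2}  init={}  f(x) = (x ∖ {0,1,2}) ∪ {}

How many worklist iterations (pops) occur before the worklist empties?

Worklist (6 pops):
  #1 pop 0: in={} → {1,2,3} (was {1}); enqueue []
  #2 pop 1: in={1,2,3} → {2} (was {}); enqueue [0]
  #3 pop 2: in={} → {} (no change)
  #4 pop 3: in={2} → {2} (was {}); enqueue []
  #5 pop 4: in={2} → {} (no change)
  #6 pop 0: in={2} → {1,2,3} (no change)

Fixpoint:
  val[0] = {1,2,3}
  val[1] = {2}
  val[2] = {}
  val[3] = {2}
  val[4] = {}

6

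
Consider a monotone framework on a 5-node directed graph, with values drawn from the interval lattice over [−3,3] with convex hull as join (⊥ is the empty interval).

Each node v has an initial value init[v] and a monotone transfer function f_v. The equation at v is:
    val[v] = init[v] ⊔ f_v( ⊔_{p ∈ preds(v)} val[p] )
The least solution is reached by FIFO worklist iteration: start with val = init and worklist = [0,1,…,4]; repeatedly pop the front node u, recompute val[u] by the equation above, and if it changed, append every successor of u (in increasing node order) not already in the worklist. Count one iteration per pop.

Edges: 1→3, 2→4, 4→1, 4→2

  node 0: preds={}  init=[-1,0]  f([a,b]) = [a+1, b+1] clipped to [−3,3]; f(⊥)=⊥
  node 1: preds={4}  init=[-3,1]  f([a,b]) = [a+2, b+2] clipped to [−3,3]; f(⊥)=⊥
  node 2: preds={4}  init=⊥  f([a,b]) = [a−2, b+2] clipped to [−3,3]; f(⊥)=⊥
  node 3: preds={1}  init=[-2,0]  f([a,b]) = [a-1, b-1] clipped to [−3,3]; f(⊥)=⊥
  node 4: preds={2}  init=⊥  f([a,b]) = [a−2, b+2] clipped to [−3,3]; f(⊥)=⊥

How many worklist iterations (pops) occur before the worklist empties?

5

Trace (5 dequeues):
  [1] u=0 | in ⊥ | out [-1,0] | ==
  [2] u=1 | in ⊥ | out [-3,1] | ==
  [3] u=2 | in ⊥ | out ⊥ | ==
  [4] u=3 | in [-3,1] | out [-3,0] | prev [-2,0] | push {}
  [5] u=4 | in ⊥ | out ⊥ | ==

Converged values:
  [0] [-1,0]
  [1] [-3,1]
  [2] ⊥
  [3] [-3,0]
  [4] ⊥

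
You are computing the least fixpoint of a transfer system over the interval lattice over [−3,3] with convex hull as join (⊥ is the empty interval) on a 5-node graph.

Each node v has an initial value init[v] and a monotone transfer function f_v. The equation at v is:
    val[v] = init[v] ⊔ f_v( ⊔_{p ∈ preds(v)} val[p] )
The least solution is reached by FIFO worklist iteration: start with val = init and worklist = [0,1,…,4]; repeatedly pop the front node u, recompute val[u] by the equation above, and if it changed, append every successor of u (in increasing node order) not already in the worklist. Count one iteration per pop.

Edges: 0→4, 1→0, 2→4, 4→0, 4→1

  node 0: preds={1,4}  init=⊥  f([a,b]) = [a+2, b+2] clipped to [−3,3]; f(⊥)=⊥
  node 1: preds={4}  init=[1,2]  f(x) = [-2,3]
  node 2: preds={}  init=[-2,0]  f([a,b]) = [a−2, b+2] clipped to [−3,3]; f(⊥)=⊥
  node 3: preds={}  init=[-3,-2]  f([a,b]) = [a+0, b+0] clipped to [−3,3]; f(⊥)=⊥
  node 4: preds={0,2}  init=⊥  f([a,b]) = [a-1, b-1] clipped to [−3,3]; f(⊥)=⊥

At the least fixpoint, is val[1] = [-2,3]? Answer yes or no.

yes

Trace (8 dequeues):
  [1] u=0 | in [1,2] | out [3,3] | prev ⊥ | push {}
  [2] u=1 | in ⊥ | out [-2,3] | prev [1,2] | push {0}
  [3] u=2 | in ⊥ | out [-2,0] | ==
  [4] u=3 | in ⊥ | out [-3,-2] | ==
  [5] u=4 | in [-2,3] | out [-3,2] | prev ⊥ | push {1}
  [6] u=0 | in [-3,3] | out [-1,3] | prev [3,3] | push {4}
  [7] u=1 | in [-3,2] | out [-2,3] | ==
  [8] u=4 | in [-2,3] | out [-3,2] | ==

Converged values:
  [0] [-1,3]
  [1] [-2,3]
  [2] [-2,0]
  [3] [-3,-2]
  [4] [-3,2]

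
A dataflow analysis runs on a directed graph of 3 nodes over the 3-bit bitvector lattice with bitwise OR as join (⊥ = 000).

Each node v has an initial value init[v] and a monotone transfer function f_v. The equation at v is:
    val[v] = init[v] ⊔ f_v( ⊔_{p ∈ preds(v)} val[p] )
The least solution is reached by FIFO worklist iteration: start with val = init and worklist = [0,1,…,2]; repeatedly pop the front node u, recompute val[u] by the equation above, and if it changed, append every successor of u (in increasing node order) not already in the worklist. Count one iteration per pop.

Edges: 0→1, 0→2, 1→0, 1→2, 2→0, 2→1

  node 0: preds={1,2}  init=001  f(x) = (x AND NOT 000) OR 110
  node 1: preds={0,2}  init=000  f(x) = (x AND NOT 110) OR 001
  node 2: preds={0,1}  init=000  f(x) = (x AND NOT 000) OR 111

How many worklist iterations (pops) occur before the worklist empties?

Worklist (5 pops):
  #1 pop 0: in=000 → 111 (was 001); enqueue []
  #2 pop 1: in=111 → 001 (was 000); enqueue [0]
  #3 pop 2: in=111 → 111 (was 000); enqueue [1]
  #4 pop 0: in=111 → 111 (no change)
  #5 pop 1: in=111 → 001 (no change)

Fixpoint:
  val[0] = 111
  val[1] = 001
  val[2] = 111

5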